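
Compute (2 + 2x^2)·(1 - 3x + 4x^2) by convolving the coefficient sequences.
Ascending coefficients: a = [2, 0, 2], b = [1, -3, 4]. c[0] = 2×1 = 2; c[1] = 2×-3 + 0×1 = -6; c[2] = 2×4 + 0×-3 + 2×1 = 10; c[3] = 0×4 + 2×-3 = -6; c[4] = 2×4 = 8. Result coefficients: [2, -6, 10, -6, 8] → 2 - 6x + 10x^2 - 6x^3 + 8x^4

2 - 6x + 10x^2 - 6x^3 + 8x^4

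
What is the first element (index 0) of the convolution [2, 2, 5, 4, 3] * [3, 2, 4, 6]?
Use y[k] = Σ_i a[i]·b[k-i] at k=0. y[0] = 2×3 = 6

6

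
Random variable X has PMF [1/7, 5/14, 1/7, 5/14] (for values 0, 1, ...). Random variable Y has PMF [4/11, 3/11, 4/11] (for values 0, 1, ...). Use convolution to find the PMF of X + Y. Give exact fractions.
P(X+Y=k) = Σ_i P(X=i)·P(Y=k-i) — a convolution of [1/7, 5/14, 1/7, 5/14] and [4/11, 3/11, 4/11]. P(X+Y=0) = (1/7)×(4/11) = 4/77; P(X+Y=1) = (1/7)×(3/11) + (5/14)×(4/11) = 3/77 + 10/77 = 13/77; P(X+Y=2) = (1/7)×(4/11) + (5/14)×(3/11) + (1/7)×(4/11) = 4/77 + 15/154 + 4/77 = 31/154; P(X+Y=3) = (5/14)×(4/11) + (1/7)×(3/11) + (5/14)×(4/11) = 10/77 + 3/77 + 10/77 = 23/77; P(X+Y=4) = (1/7)×(4/11) + (5/14)×(3/11) = 4/77 + 15/154 = 23/154; P(X+Y=5) = (5/14)×(4/11) = 10/77. PMF: [4/77, 13/77, 31/154, 23/77, 23/154, 10/77] (sums to 1 ✓)

[4/77, 13/77, 31/154, 23/77, 23/154, 10/77]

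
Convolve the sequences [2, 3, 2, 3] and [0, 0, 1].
y[0] = 2×0 = 0; y[1] = 2×0 + 3×0 = 0; y[2] = 2×1 + 3×0 + 2×0 = 2; y[3] = 3×1 + 2×0 + 3×0 = 3; y[4] = 2×1 + 3×0 = 2; y[5] = 3×1 = 3

[0, 0, 2, 3, 2, 3]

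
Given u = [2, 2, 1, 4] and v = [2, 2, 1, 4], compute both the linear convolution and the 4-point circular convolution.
Linear: y_lin[0] = 2×2 = 4; y_lin[1] = 2×2 + 2×2 = 8; y_lin[2] = 2×1 + 2×2 + 1×2 = 8; y_lin[3] = 2×4 + 2×1 + 1×2 + 4×2 = 20; y_lin[4] = 2×4 + 1×1 + 4×2 = 17; y_lin[5] = 1×4 + 4×1 = 8; y_lin[6] = 4×4 = 16 → [4, 8, 8, 20, 17, 8, 16]. Circular (length 4): y[0] = 2×2 + 2×4 + 1×1 + 4×2 = 21; y[1] = 2×2 + 2×2 + 1×4 + 4×1 = 16; y[2] = 2×1 + 2×2 + 1×2 + 4×4 = 24; y[3] = 2×4 + 2×1 + 1×2 + 4×2 = 20 → [21, 16, 24, 20]

Linear: [4, 8, 8, 20, 17, 8, 16], Circular: [21, 16, 24, 20]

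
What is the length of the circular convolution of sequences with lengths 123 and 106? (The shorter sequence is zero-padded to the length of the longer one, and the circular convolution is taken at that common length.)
Circular convolution (zero-padding the shorter input) has length max(m, n) = max(123, 106) = 123

123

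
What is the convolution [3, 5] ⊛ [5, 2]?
y[0] = 3×5 = 15; y[1] = 3×2 + 5×5 = 31; y[2] = 5×2 = 10

[15, 31, 10]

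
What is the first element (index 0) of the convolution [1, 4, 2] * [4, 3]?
Use y[k] = Σ_i a[i]·b[k-i] at k=0. y[0] = 1×4 = 4

4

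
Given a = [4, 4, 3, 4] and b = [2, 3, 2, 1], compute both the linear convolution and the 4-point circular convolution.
Linear: y_lin[0] = 4×2 = 8; y_lin[1] = 4×3 + 4×2 = 20; y_lin[2] = 4×2 + 4×3 + 3×2 = 26; y_lin[3] = 4×1 + 4×2 + 3×3 + 4×2 = 29; y_lin[4] = 4×1 + 3×2 + 4×3 = 22; y_lin[5] = 3×1 + 4×2 = 11; y_lin[6] = 4×1 = 4 → [8, 20, 26, 29, 22, 11, 4]. Circular (length 4): y[0] = 4×2 + 4×1 + 3×2 + 4×3 = 30; y[1] = 4×3 + 4×2 + 3×1 + 4×2 = 31; y[2] = 4×2 + 4×3 + 3×2 + 4×1 = 30; y[3] = 4×1 + 4×2 + 3×3 + 4×2 = 29 → [30, 31, 30, 29]

Linear: [8, 20, 26, 29, 22, 11, 4], Circular: [30, 31, 30, 29]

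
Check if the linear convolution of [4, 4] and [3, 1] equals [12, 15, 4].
Recompute linear convolution of [4, 4] and [3, 1]: y[0] = 4×3 = 12; y[1] = 4×1 + 4×3 = 16; y[2] = 4×1 = 4 → [12, 16, 4]. Compare to given [12, 15, 4]: they differ at index 1: given 15, correct 16, so answer: No

No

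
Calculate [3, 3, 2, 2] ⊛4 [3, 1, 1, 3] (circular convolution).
Use y[k] = Σ_j u[j]·v[(k-j) mod 4]. y[0] = 3×3 + 3×3 + 2×1 + 2×1 = 22; y[1] = 3×1 + 3×3 + 2×3 + 2×1 = 20; y[2] = 3×1 + 3×1 + 2×3 + 2×3 = 18; y[3] = 3×3 + 3×1 + 2×1 + 2×3 = 20. Result: [22, 20, 18, 20]

[22, 20, 18, 20]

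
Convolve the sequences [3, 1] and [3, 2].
y[0] = 3×3 = 9; y[1] = 3×2 + 1×3 = 9; y[2] = 1×2 = 2

[9, 9, 2]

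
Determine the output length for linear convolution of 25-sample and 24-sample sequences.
Linear/full convolution length: m + n - 1 = 25 + 24 - 1 = 48

48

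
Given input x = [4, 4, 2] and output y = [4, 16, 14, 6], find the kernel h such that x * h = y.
Output length 4 = len(x) + len(h) - 1 ⇒ len(h) = 2. Solve h forward using h[k] = (y[k] - Σ_{i≥1} x[i]·h[k-i]) / x[0]: h[0] = y[0] / x[0] = 4 / 4 = 1; h[1] = (y[1] - 4×1) / x[0] = (16 - 4×1) / 4 = 3. So h = [1, 3]. Forward-check [4, 4, 2] * [1, 3]: y[0] = 4×1 = 4; y[1] = 4×3 + 4×1 = 16; y[2] = 4×3 + 2×1 = 14; y[3] = 2×3 = 6 → [4, 16, 14, 6] ✓

[1, 3]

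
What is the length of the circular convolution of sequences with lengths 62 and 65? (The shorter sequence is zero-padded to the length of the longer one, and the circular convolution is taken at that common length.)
Circular convolution (zero-padding the shorter input) has length max(m, n) = max(62, 65) = 65

65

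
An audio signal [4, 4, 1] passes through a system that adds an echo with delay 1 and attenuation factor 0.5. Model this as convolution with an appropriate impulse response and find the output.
Direct-path + delayed-attenuated-path model → impulse response h = [1, 0.5] (1 at lag 0, 0.5 at lag 1). Output y[n] = x[n] + 0.5·x[n - 1] (with x[n] = 0 outside 0..2): y[0] = 4 + 0.5×0 = 4; y[1] = 4 + 0.5×4 = 6.0; y[2] = 1 + 0.5×4 = 3.0; y[3] = 0 + 0.5×1 = 0.5. So y = [4, 6.0, 3.0, 0.5]

[4, 6.0, 3.0, 0.5]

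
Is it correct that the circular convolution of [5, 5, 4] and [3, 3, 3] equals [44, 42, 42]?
Recompute circular convolution of [5, 5, 4] and [3, 3, 3]: y[0] = 5×3 + 5×3 + 4×3 = 42; y[1] = 5×3 + 5×3 + 4×3 = 42; y[2] = 5×3 + 5×3 + 4×3 = 42 → [42, 42, 42]. Compare to given [44, 42, 42]: they differ at index 0: given 44, correct 42, so answer: No

No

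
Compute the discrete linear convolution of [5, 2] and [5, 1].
y[0] = 5×5 = 25; y[1] = 5×1 + 2×5 = 15; y[2] = 2×1 = 2

[25, 15, 2]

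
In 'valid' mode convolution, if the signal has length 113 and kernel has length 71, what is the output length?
'Valid' mode counts only positions where the kernel fully overlaps the signal: m - n + 1 = 113 - 71 + 1 = 43

43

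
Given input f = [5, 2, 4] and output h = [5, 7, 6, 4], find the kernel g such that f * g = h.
Output length 4 = len(f) + len(g) - 1 ⇒ len(g) = 2. Solve g forward using g[k] = (h[k] - Σ_{i≥1} f[i]·g[k-i]) / f[0]: g[0] = h[0] / f[0] = 5 / 5 = 1; g[1] = (h[1] - 2×1) / f[0] = (7 - 2×1) / 5 = 1. So g = [1, 1]. Forward-check [5, 2, 4] * [1, 1]: h[0] = 5×1 = 5; h[1] = 5×1 + 2×1 = 7; h[2] = 2×1 + 4×1 = 6; h[3] = 4×1 = 4 → [5, 7, 6, 4] ✓

[1, 1]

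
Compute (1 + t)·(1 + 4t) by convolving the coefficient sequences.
Ascending coefficients: a = [1, 1], b = [1, 4]. c[0] = 1×1 = 1; c[1] = 1×4 + 1×1 = 5; c[2] = 1×4 = 4. Result coefficients: [1, 5, 4] → 1 + 5t + 4t^2

1 + 5t + 4t^2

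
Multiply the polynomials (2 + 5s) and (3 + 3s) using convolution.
Ascending coefficients: a = [2, 5], b = [3, 3]. c[0] = 2×3 = 6; c[1] = 2×3 + 5×3 = 21; c[2] = 5×3 = 15. Result coefficients: [6, 21, 15] → 6 + 21s + 15s^2

6 + 21s + 15s^2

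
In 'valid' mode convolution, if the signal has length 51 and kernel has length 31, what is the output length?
'Valid' mode counts only positions where the kernel fully overlaps the signal: m - n + 1 = 51 - 31 + 1 = 21

21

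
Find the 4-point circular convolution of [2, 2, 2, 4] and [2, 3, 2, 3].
Use y[k] = Σ_j x[j]·h[(k-j) mod 4]. y[0] = 2×2 + 2×3 + 2×2 + 4×3 = 26; y[1] = 2×3 + 2×2 + 2×3 + 4×2 = 24; y[2] = 2×2 + 2×3 + 2×2 + 4×3 = 26; y[3] = 2×3 + 2×2 + 2×3 + 4×2 = 24. Result: [26, 24, 26, 24]

[26, 24, 26, 24]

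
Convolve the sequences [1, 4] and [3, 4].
y[0] = 1×3 = 3; y[1] = 1×4 + 4×3 = 16; y[2] = 4×4 = 16

[3, 16, 16]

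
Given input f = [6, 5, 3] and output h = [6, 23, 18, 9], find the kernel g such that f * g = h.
Output length 4 = len(f) + len(g) - 1 ⇒ len(g) = 2. Solve g forward using g[k] = (h[k] - Σ_{i≥1} f[i]·g[k-i]) / f[0]: g[0] = h[0] / f[0] = 6 / 6 = 1; g[1] = (h[1] - 5×1) / f[0] = (23 - 5×1) / 6 = 3. So g = [1, 3]. Forward-check [6, 5, 3] * [1, 3]: h[0] = 6×1 = 6; h[1] = 6×3 + 5×1 = 23; h[2] = 5×3 + 3×1 = 18; h[3] = 3×3 = 9 → [6, 23, 18, 9] ✓

[1, 3]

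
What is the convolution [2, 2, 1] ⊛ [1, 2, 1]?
y[0] = 2×1 = 2; y[1] = 2×2 + 2×1 = 6; y[2] = 2×1 + 2×2 + 1×1 = 7; y[3] = 2×1 + 1×2 = 4; y[4] = 1×1 = 1

[2, 6, 7, 4, 1]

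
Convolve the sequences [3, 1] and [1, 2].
y[0] = 3×1 = 3; y[1] = 3×2 + 1×1 = 7; y[2] = 1×2 = 2

[3, 7, 2]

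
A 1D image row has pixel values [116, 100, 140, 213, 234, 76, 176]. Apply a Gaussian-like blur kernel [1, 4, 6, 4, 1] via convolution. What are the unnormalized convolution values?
Convolve image row [116, 100, 140, 213, 234, 76, 176] with kernel [1, 4, 6, 4, 1]: y[0] = 116×1 = 116; y[1] = 116×4 + 100×1 = 564; y[2] = 116×6 + 100×4 + 140×1 = 1236; y[3] = 116×4 + 100×6 + 140×4 + 213×1 = 1837; y[4] = 116×1 + 100×4 + 140×6 + 213×4 + 234×1 = 2442; y[5] = 100×1 + 140×4 + 213×6 + 234×4 + 76×1 = 2950; y[6] = 140×1 + 213×4 + 234×6 + 76×4 + 176×1 = 2876; y[7] = 213×1 + 234×4 + 76×6 + 176×4 = 2309; y[8] = 234×1 + 76×4 + 176×6 = 1594; y[9] = 76×1 + 176×4 = 780; y[10] = 176×1 = 176 → [116, 564, 1236, 1837, 2442, 2950, 2876, 2309, 1594, 780, 176]. Normalization factor = sum(kernel) = 16.

[116, 564, 1236, 1837, 2442, 2950, 2876, 2309, 1594, 780, 176]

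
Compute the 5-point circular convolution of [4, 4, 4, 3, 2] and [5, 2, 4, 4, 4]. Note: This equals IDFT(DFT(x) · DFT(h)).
Either evaluate y[k] = Σ_j x[j]·h[(k-j) mod 5] directly, or use IDFT(DFT(x) · DFT(h)). y[0] = 4×5 + 4×4 + 4×4 + 3×4 + 2×2 = 68; y[1] = 4×2 + 4×5 + 4×4 + 3×4 + 2×4 = 64; y[2] = 4×4 + 4×2 + 4×5 + 3×4 + 2×4 = 64; y[3] = 4×4 + 4×4 + 4×2 + 3×5 + 2×4 = 63; y[4] = 4×4 + 4×4 + 4×4 + 3×2 + 2×5 = 64. Result: [68, 64, 64, 63, 64]

[68, 64, 64, 63, 64]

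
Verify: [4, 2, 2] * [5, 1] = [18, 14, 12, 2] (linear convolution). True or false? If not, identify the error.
Recompute linear convolution of [4, 2, 2] and [5, 1]: y[0] = 4×5 = 20; y[1] = 4×1 + 2×5 = 14; y[2] = 2×1 + 2×5 = 12; y[3] = 2×1 = 2 → [20, 14, 12, 2]. Compare to given [18, 14, 12, 2]: they differ at index 0: given 18, correct 20, so answer: No

No. Error at index 0: given 18, correct 20.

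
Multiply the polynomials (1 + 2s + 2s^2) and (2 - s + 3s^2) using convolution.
Ascending coefficients: a = [1, 2, 2], b = [2, -1, 3]. c[0] = 1×2 = 2; c[1] = 1×-1 + 2×2 = 3; c[2] = 1×3 + 2×-1 + 2×2 = 5; c[3] = 2×3 + 2×-1 = 4; c[4] = 2×3 = 6. Result coefficients: [2, 3, 5, 4, 6] → 2 + 3s + 5s^2 + 4s^3 + 6s^4

2 + 3s + 5s^2 + 4s^3 + 6s^4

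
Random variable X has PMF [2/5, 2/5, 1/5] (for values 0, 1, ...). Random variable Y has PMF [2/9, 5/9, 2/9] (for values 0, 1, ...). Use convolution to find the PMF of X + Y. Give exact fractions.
P(X+Y=k) = Σ_i P(X=i)·P(Y=k-i) — a convolution of [2/5, 2/5, 1/5] and [2/9, 5/9, 2/9]. P(X+Y=0) = (2/5)×(2/9) = 4/45; P(X+Y=1) = (2/5)×(5/9) + (2/5)×(2/9) = 2/9 + 4/45 = 14/45; P(X+Y=2) = (2/5)×(2/9) + (2/5)×(5/9) + (1/5)×(2/9) = 4/45 + 2/9 + 2/45 = 16/45; P(X+Y=3) = (2/5)×(2/9) + (1/5)×(5/9) = 4/45 + 1/9 = 1/5; P(X+Y=4) = (1/5)×(2/9) = 2/45. PMF: [4/45, 14/45, 16/45, 1/5, 2/45] (sums to 1 ✓)

[4/45, 14/45, 16/45, 1/5, 2/45]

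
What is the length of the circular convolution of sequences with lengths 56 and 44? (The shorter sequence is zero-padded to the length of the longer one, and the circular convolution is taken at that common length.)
Circular convolution (zero-padding the shorter input) has length max(m, n) = max(56, 44) = 56

56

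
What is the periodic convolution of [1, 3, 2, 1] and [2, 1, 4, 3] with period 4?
Use y[k] = Σ_j u[j]·v[(k-j) mod 4]. y[0] = 1×2 + 3×3 + 2×4 + 1×1 = 20; y[1] = 1×1 + 3×2 + 2×3 + 1×4 = 17; y[2] = 1×4 + 3×1 + 2×2 + 1×3 = 14; y[3] = 1×3 + 3×4 + 2×1 + 1×2 = 19. Result: [20, 17, 14, 19]

[20, 17, 14, 19]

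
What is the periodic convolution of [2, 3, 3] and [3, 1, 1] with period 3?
Use y[k] = Σ_j a[j]·b[(k-j) mod 3]. y[0] = 2×3 + 3×1 + 3×1 = 12; y[1] = 2×1 + 3×3 + 3×1 = 14; y[2] = 2×1 + 3×1 + 3×3 = 14. Result: [12, 14, 14]

[12, 14, 14]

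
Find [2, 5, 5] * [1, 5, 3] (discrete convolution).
y[0] = 2×1 = 2; y[1] = 2×5 + 5×1 = 15; y[2] = 2×3 + 5×5 + 5×1 = 36; y[3] = 5×3 + 5×5 = 40; y[4] = 5×3 = 15

[2, 15, 36, 40, 15]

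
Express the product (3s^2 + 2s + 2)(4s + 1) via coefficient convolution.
Ascending coefficients: a = [2, 2, 3], b = [1, 4]. c[0] = 2×1 = 2; c[1] = 2×4 + 2×1 = 10; c[2] = 2×4 + 3×1 = 11; c[3] = 3×4 = 12. Result coefficients: [2, 10, 11, 12] → 12s^3 + 11s^2 + 10s + 2

12s^3 + 11s^2 + 10s + 2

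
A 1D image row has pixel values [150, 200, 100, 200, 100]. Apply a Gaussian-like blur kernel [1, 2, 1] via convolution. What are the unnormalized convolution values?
Convolve image row [150, 200, 100, 200, 100] with kernel [1, 2, 1]: y[0] = 150×1 = 150; y[1] = 150×2 + 200×1 = 500; y[2] = 150×1 + 200×2 + 100×1 = 650; y[3] = 200×1 + 100×2 + 200×1 = 600; y[4] = 100×1 + 200×2 + 100×1 = 600; y[5] = 200×1 + 100×2 = 400; y[6] = 100×1 = 100 → [150, 500, 650, 600, 600, 400, 100]. Normalization factor = sum(kernel) = 4.

[150, 500, 650, 600, 600, 400, 100]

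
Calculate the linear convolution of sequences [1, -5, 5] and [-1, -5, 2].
y[0] = 1×-1 = -1; y[1] = 1×-5 + -5×-1 = 0; y[2] = 1×2 + -5×-5 + 5×-1 = 22; y[3] = -5×2 + 5×-5 = -35; y[4] = 5×2 = 10

[-1, 0, 22, -35, 10]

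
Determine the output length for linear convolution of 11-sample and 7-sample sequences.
Linear/full convolution length: m + n - 1 = 11 + 7 - 1 = 17

17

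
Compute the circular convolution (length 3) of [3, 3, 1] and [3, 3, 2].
Use y[k] = Σ_j s[j]·t[(k-j) mod 3]. y[0] = 3×3 + 3×2 + 1×3 = 18; y[1] = 3×3 + 3×3 + 1×2 = 20; y[2] = 3×2 + 3×3 + 1×3 = 18. Result: [18, 20, 18]

[18, 20, 18]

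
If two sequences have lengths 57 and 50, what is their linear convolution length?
Linear/full convolution length: m + n - 1 = 57 + 50 - 1 = 106

106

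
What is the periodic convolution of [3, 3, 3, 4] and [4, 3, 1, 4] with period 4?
Use y[k] = Σ_j x[j]·h[(k-j) mod 4]. y[0] = 3×4 + 3×4 + 3×1 + 4×3 = 39; y[1] = 3×3 + 3×4 + 3×4 + 4×1 = 37; y[2] = 3×1 + 3×3 + 3×4 + 4×4 = 40; y[3] = 3×4 + 3×1 + 3×3 + 4×4 = 40. Result: [39, 37, 40, 40]

[39, 37, 40, 40]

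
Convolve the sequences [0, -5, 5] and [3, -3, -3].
y[0] = 0×3 = 0; y[1] = 0×-3 + -5×3 = -15; y[2] = 0×-3 + -5×-3 + 5×3 = 30; y[3] = -5×-3 + 5×-3 = 0; y[4] = 5×-3 = -15

[0, -15, 30, 0, -15]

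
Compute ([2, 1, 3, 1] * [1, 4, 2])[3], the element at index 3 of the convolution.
Use y[k] = Σ_i a[i]·b[k-i] at k=3. y[3] = 1×2 + 3×4 + 1×1 = 15

15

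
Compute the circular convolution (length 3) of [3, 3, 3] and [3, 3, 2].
Use y[k] = Σ_j f[j]·g[(k-j) mod 3]. y[0] = 3×3 + 3×2 + 3×3 = 24; y[1] = 3×3 + 3×3 + 3×2 = 24; y[2] = 3×2 + 3×3 + 3×3 = 24. Result: [24, 24, 24]

[24, 24, 24]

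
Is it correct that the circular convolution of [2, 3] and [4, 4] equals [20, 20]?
Recompute circular convolution of [2, 3] and [4, 4]: y[0] = 2×4 + 3×4 = 20; y[1] = 2×4 + 3×4 = 20 → [20, 20]. Given [20, 20] matches, so answer: Yes

Yes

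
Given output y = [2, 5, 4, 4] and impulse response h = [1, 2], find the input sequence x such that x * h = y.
Deconvolve y=[2, 5, 4, 4] by h=[1, 2]. Since h[0]=1, solve forward: x[0] = y[0] / 1 = 2; x[1] = (y[1] - 2×2) / 1 = 1; x[2] = (y[2] - 1×2) / 1 = 2. So x = [2, 1, 2]. Check by forward convolution: y[0] = 2×1 = 2; y[1] = 2×2 + 1×1 = 5; y[2] = 1×2 + 2×1 = 4; y[3] = 2×2 = 4

[2, 1, 2]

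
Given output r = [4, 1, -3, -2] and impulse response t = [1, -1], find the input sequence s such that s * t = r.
Deconvolve r=[4, 1, -3, -2] by t=[1, -1]. Since t[0]=1, solve forward: s[0] = r[0] / 1 = 4; s[1] = (r[1] - 4×-1) / 1 = 5; s[2] = (r[2] - 5×-1) / 1 = 2. So s = [4, 5, 2]. Check by forward convolution: r[0] = 4×1 = 4; r[1] = 4×-1 + 5×1 = 1; r[2] = 5×-1 + 2×1 = -3; r[3] = 2×-1 = -2

[4, 5, 2]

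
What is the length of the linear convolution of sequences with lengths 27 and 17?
Linear/full convolution length: m + n - 1 = 27 + 17 - 1 = 43

43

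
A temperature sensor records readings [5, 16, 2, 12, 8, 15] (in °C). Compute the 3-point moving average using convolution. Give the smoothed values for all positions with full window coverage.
3-point moving average kernel = [1, 1, 1]. Apply in 'valid' mode (full window coverage): avg[0] = (5 + 16 + 2) / 3 = 7.67; avg[1] = (16 + 2 + 12) / 3 = 10.0; avg[2] = (2 + 12 + 8) / 3 = 7.33; avg[3] = (12 + 8 + 15) / 3 = 11.67. Smoothed values: [7.67, 10.0, 7.33, 11.67]

[7.67, 10.0, 7.33, 11.67]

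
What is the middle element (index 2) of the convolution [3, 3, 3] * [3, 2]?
Use y[k] = Σ_i a[i]·b[k-i] at k=2. y[2] = 3×2 + 3×3 = 15

15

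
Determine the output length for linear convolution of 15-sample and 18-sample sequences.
Linear/full convolution length: m + n - 1 = 15 + 18 - 1 = 32

32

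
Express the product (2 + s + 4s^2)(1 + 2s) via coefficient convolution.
Ascending coefficients: a = [2, 1, 4], b = [1, 2]. c[0] = 2×1 = 2; c[1] = 2×2 + 1×1 = 5; c[2] = 1×2 + 4×1 = 6; c[3] = 4×2 = 8. Result coefficients: [2, 5, 6, 8] → 2 + 5s + 6s^2 + 8s^3

2 + 5s + 6s^2 + 8s^3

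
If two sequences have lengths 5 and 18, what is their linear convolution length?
Linear/full convolution length: m + n - 1 = 5 + 18 - 1 = 22

22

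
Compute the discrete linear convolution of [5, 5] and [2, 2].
y[0] = 5×2 = 10; y[1] = 5×2 + 5×2 = 20; y[2] = 5×2 = 10

[10, 20, 10]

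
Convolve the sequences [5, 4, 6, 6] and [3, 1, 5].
y[0] = 5×3 = 15; y[1] = 5×1 + 4×3 = 17; y[2] = 5×5 + 4×1 + 6×3 = 47; y[3] = 4×5 + 6×1 + 6×3 = 44; y[4] = 6×5 + 6×1 = 36; y[5] = 6×5 = 30

[15, 17, 47, 44, 36, 30]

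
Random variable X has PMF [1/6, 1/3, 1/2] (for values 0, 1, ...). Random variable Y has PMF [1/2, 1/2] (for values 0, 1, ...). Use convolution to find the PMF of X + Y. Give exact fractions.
P(X+Y=k) = Σ_i P(X=i)·P(Y=k-i) — a convolution of [1/6, 1/3, 1/2] and [1/2, 1/2]. P(X+Y=0) = (1/6)×(1/2) = 1/12; P(X+Y=1) = (1/6)×(1/2) + (1/3)×(1/2) = 1/12 + 1/6 = 1/4; P(X+Y=2) = (1/3)×(1/2) + (1/2)×(1/2) = 1/6 + 1/4 = 5/12; P(X+Y=3) = (1/2)×(1/2) = 1/4. PMF: [1/12, 1/4, 5/12, 1/4] (sums to 1 ✓)

[1/12, 1/4, 5/12, 1/4]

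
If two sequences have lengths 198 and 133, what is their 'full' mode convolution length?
Linear/full convolution length: m + n - 1 = 198 + 133 - 1 = 330

330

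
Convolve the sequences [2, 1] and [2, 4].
y[0] = 2×2 = 4; y[1] = 2×4 + 1×2 = 10; y[2] = 1×4 = 4

[4, 10, 4]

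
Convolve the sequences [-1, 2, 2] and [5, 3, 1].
y[0] = -1×5 = -5; y[1] = -1×3 + 2×5 = 7; y[2] = -1×1 + 2×3 + 2×5 = 15; y[3] = 2×1 + 2×3 = 8; y[4] = 2×1 = 2

[-5, 7, 15, 8, 2]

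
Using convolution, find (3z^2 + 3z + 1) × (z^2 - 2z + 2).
Ascending coefficients: a = [1, 3, 3], b = [2, -2, 1]. c[0] = 1×2 = 2; c[1] = 1×-2 + 3×2 = 4; c[2] = 1×1 + 3×-2 + 3×2 = 1; c[3] = 3×1 + 3×-2 = -3; c[4] = 3×1 = 3. Result coefficients: [2, 4, 1, -3, 3] → 3z^4 - 3z^3 + z^2 + 4z + 2

3z^4 - 3z^3 + z^2 + 4z + 2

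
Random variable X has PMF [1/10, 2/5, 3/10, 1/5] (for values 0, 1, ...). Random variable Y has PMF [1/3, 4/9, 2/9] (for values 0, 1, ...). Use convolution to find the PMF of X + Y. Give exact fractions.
P(X+Y=k) = Σ_i P(X=i)·P(Y=k-i) — a convolution of [1/10, 2/5, 3/10, 1/5] and [1/3, 4/9, 2/9]. P(X+Y=0) = (1/10)×(1/3) = 1/30; P(X+Y=1) = (1/10)×(4/9) + (2/5)×(1/3) = 2/45 + 2/15 = 8/45; P(X+Y=2) = (1/10)×(2/9) + (2/5)×(4/9) + (3/10)×(1/3) = 1/45 + 8/45 + 1/10 = 3/10; P(X+Y=3) = (2/5)×(2/9) + (3/10)×(4/9) + (1/5)×(1/3) = 4/45 + 2/15 + 1/15 = 13/45; P(X+Y=4) = (3/10)×(2/9) + (1/5)×(4/9) = 1/15 + 4/45 = 7/45; P(X+Y=5) = (1/5)×(2/9) = 2/45. PMF: [1/30, 8/45, 3/10, 13/45, 7/45, 2/45] (sums to 1 ✓)

[1/30, 8/45, 3/10, 13/45, 7/45, 2/45]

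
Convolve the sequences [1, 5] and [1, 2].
y[0] = 1×1 = 1; y[1] = 1×2 + 5×1 = 7; y[2] = 5×2 = 10

[1, 7, 10]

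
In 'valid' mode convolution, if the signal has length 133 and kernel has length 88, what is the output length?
'Valid' mode counts only positions where the kernel fully overlaps the signal: m - n + 1 = 133 - 88 + 1 = 46

46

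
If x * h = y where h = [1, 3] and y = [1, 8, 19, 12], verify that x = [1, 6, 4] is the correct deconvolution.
Forward-compute [1, 6, 4] * [1, 3]: y[0] = 1×1 = 1; y[1] = 1×3 + 6×1 = 9; y[2] = 6×3 + 4×1 = 22; y[3] = 4×3 = 12 → [1, 9, 22, 12]. Does not match given y = [1, 8, 19, 12].

Not verified. [1, 6, 4] * [1, 3] = [1, 9, 22, 12], which differs from [1, 8, 19, 12] at index 1.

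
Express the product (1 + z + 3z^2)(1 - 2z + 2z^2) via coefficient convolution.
Ascending coefficients: a = [1, 1, 3], b = [1, -2, 2]. c[0] = 1×1 = 1; c[1] = 1×-2 + 1×1 = -1; c[2] = 1×2 + 1×-2 + 3×1 = 3; c[3] = 1×2 + 3×-2 = -4; c[4] = 3×2 = 6. Result coefficients: [1, -1, 3, -4, 6] → 1 - z + 3z^2 - 4z^3 + 6z^4

1 - z + 3z^2 - 4z^3 + 6z^4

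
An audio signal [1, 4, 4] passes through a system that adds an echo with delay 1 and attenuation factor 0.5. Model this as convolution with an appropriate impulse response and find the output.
Direct-path + delayed-attenuated-path model → impulse response h = [1, 0.5] (1 at lag 0, 0.5 at lag 1). Output y[n] = x[n] + 0.5·x[n - 1] (with x[n] = 0 outside 0..2): y[0] = 1 + 0.5×0 = 1; y[1] = 4 + 0.5×1 = 4.5; y[2] = 4 + 0.5×4 = 6.0; y[3] = 0 + 0.5×4 = 2.0. So y = [1, 4.5, 6.0, 2.0]

[1, 4.5, 6.0, 2.0]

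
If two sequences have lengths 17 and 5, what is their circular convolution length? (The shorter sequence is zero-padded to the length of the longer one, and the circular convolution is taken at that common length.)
Circular convolution (zero-padding the shorter input) has length max(m, n) = max(17, 5) = 17

17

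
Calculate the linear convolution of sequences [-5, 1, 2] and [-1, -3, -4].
y[0] = -5×-1 = 5; y[1] = -5×-3 + 1×-1 = 14; y[2] = -5×-4 + 1×-3 + 2×-1 = 15; y[3] = 1×-4 + 2×-3 = -10; y[4] = 2×-4 = -8

[5, 14, 15, -10, -8]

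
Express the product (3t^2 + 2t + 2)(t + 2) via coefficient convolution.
Ascending coefficients: a = [2, 2, 3], b = [2, 1]. c[0] = 2×2 = 4; c[1] = 2×1 + 2×2 = 6; c[2] = 2×1 + 3×2 = 8; c[3] = 3×1 = 3. Result coefficients: [4, 6, 8, 3] → 3t^3 + 8t^2 + 6t + 4

3t^3 + 8t^2 + 6t + 4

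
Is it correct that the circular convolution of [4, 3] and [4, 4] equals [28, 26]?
Recompute circular convolution of [4, 3] and [4, 4]: y[0] = 4×4 + 3×4 = 28; y[1] = 4×4 + 3×4 = 28 → [28, 28]. Compare to given [28, 26]: they differ at index 1: given 26, correct 28, so answer: No

No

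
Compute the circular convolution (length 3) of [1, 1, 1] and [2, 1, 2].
Use y[k] = Σ_j u[j]·v[(k-j) mod 3]. y[0] = 1×2 + 1×2 + 1×1 = 5; y[1] = 1×1 + 1×2 + 1×2 = 5; y[2] = 1×2 + 1×1 + 1×2 = 5. Result: [5, 5, 5]

[5, 5, 5]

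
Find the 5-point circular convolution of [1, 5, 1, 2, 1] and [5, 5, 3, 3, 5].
Use y[k] = Σ_j s[j]·t[(k-j) mod 5]. y[0] = 1×5 + 5×5 + 1×3 + 2×3 + 1×5 = 44; y[1] = 1×5 + 5×5 + 1×5 + 2×3 + 1×3 = 44; y[2] = 1×3 + 5×5 + 1×5 + 2×5 + 1×3 = 46; y[3] = 1×3 + 5×3 + 1×5 + 2×5 + 1×5 = 38; y[4] = 1×5 + 5×3 + 1×3 + 2×5 + 1×5 = 38. Result: [44, 44, 46, 38, 38]

[44, 44, 46, 38, 38]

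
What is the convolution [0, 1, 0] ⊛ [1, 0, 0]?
y[0] = 0×1 = 0; y[1] = 0×0 + 1×1 = 1; y[2] = 0×0 + 1×0 + 0×1 = 0; y[3] = 1×0 + 0×0 = 0; y[4] = 0×0 = 0

[0, 1, 0, 0, 0]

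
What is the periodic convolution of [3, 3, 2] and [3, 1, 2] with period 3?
Use y[k] = Σ_j a[j]·b[(k-j) mod 3]. y[0] = 3×3 + 3×2 + 2×1 = 17; y[1] = 3×1 + 3×3 + 2×2 = 16; y[2] = 3×2 + 3×1 + 2×3 = 15. Result: [17, 16, 15]

[17, 16, 15]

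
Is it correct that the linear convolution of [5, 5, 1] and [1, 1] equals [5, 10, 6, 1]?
Recompute linear convolution of [5, 5, 1] and [1, 1]: y[0] = 5×1 = 5; y[1] = 5×1 + 5×1 = 10; y[2] = 5×1 + 1×1 = 6; y[3] = 1×1 = 1 → [5, 10, 6, 1]. Given [5, 10, 6, 1] matches, so answer: Yes

Yes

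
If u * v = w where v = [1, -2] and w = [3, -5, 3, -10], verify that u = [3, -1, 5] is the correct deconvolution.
Forward-compute [3, -1, 5] * [1, -2]: w[0] = 3×1 = 3; w[1] = 3×-2 + -1×1 = -7; w[2] = -1×-2 + 5×1 = 7; w[3] = 5×-2 = -10 → [3, -7, 7, -10]. Does not match given w = [3, -5, 3, -10].

Not verified. [3, -1, 5] * [1, -2] = [3, -7, 7, -10], which differs from [3, -5, 3, -10] at index 1.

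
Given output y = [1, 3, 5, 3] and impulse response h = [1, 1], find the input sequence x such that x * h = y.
Deconvolve y=[1, 3, 5, 3] by h=[1, 1]. Since h[0]=1, solve forward: x[0] = y[0] / 1 = 1; x[1] = (y[1] - 1×1) / 1 = 2; x[2] = (y[2] - 2×1) / 1 = 3. So x = [1, 2, 3]. Check by forward convolution: y[0] = 1×1 = 1; y[1] = 1×1 + 2×1 = 3; y[2] = 2×1 + 3×1 = 5; y[3] = 3×1 = 3

[1, 2, 3]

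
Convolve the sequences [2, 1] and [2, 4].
y[0] = 2×2 = 4; y[1] = 2×4 + 1×2 = 10; y[2] = 1×4 = 4

[4, 10, 4]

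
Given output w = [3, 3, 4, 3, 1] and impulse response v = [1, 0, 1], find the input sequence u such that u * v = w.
Deconvolve w=[3, 3, 4, 3, 1] by v=[1, 0, 1]. Since v[0]=1, solve forward: u[0] = w[0] / 1 = 3; u[1] = (w[1] - 3×0) / 1 = 3; u[2] = (w[2] - 3×0 - 3×1) / 1 = 1. So u = [3, 3, 1]. Check by forward convolution: w[0] = 3×1 = 3; w[1] = 3×0 + 3×1 = 3; w[2] = 3×1 + 3×0 + 1×1 = 4; w[3] = 3×1 + 1×0 = 3; w[4] = 1×1 = 1

[3, 3, 1]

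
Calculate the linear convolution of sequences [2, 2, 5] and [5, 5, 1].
y[0] = 2×5 = 10; y[1] = 2×5 + 2×5 = 20; y[2] = 2×1 + 2×5 + 5×5 = 37; y[3] = 2×1 + 5×5 = 27; y[4] = 5×1 = 5

[10, 20, 37, 27, 5]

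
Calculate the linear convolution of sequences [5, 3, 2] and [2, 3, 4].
y[0] = 5×2 = 10; y[1] = 5×3 + 3×2 = 21; y[2] = 5×4 + 3×3 + 2×2 = 33; y[3] = 3×4 + 2×3 = 18; y[4] = 2×4 = 8

[10, 21, 33, 18, 8]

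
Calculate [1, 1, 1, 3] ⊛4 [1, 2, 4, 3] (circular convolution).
Use y[k] = Σ_j a[j]·b[(k-j) mod 4]. y[0] = 1×1 + 1×3 + 1×4 + 3×2 = 14; y[1] = 1×2 + 1×1 + 1×3 + 3×4 = 18; y[2] = 1×4 + 1×2 + 1×1 + 3×3 = 16; y[3] = 1×3 + 1×4 + 1×2 + 3×1 = 12. Result: [14, 18, 16, 12]

[14, 18, 16, 12]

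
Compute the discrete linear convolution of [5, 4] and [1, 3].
y[0] = 5×1 = 5; y[1] = 5×3 + 4×1 = 19; y[2] = 4×3 = 12

[5, 19, 12]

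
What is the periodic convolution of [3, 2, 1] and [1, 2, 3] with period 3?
Use y[k] = Σ_j x[j]·h[(k-j) mod 3]. y[0] = 3×1 + 2×3 + 1×2 = 11; y[1] = 3×2 + 2×1 + 1×3 = 11; y[2] = 3×3 + 2×2 + 1×1 = 14. Result: [11, 11, 14]

[11, 11, 14]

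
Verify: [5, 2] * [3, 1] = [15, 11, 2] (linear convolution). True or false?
Recompute linear convolution of [5, 2] and [3, 1]: y[0] = 5×3 = 15; y[1] = 5×1 + 2×3 = 11; y[2] = 2×1 = 2 → [15, 11, 2]. Given [15, 11, 2] matches, so answer: Yes

Yes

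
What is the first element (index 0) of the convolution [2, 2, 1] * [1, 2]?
Use y[k] = Σ_i a[i]·b[k-i] at k=0. y[0] = 2×1 = 2

2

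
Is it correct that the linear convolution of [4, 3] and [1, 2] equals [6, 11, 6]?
Recompute linear convolution of [4, 3] and [1, 2]: y[0] = 4×1 = 4; y[1] = 4×2 + 3×1 = 11; y[2] = 3×2 = 6 → [4, 11, 6]. Compare to given [6, 11, 6]: they differ at index 0: given 6, correct 4, so answer: No

No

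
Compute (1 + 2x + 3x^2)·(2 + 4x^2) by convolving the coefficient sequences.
Ascending coefficients: a = [1, 2, 3], b = [2, 0, 4]. c[0] = 1×2 = 2; c[1] = 1×0 + 2×2 = 4; c[2] = 1×4 + 2×0 + 3×2 = 10; c[3] = 2×4 + 3×0 = 8; c[4] = 3×4 = 12. Result coefficients: [2, 4, 10, 8, 12] → 2 + 4x + 10x^2 + 8x^3 + 12x^4

2 + 4x + 10x^2 + 8x^3 + 12x^4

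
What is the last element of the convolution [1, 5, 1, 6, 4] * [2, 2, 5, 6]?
Use y[k] = Σ_i a[i]·b[k-i] at k=7. y[7] = 4×6 = 24

24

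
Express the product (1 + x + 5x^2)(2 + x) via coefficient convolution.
Ascending coefficients: a = [1, 1, 5], b = [2, 1]. c[0] = 1×2 = 2; c[1] = 1×1 + 1×2 = 3; c[2] = 1×1 + 5×2 = 11; c[3] = 5×1 = 5. Result coefficients: [2, 3, 11, 5] → 2 + 3x + 11x^2 + 5x^3

2 + 3x + 11x^2 + 5x^3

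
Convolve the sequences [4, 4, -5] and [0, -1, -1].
y[0] = 4×0 = 0; y[1] = 4×-1 + 4×0 = -4; y[2] = 4×-1 + 4×-1 + -5×0 = -8; y[3] = 4×-1 + -5×-1 = 1; y[4] = -5×-1 = 5

[0, -4, -8, 1, 5]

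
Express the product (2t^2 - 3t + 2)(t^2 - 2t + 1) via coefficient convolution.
Ascending coefficients: a = [2, -3, 2], b = [1, -2, 1]. c[0] = 2×1 = 2; c[1] = 2×-2 + -3×1 = -7; c[2] = 2×1 + -3×-2 + 2×1 = 10; c[3] = -3×1 + 2×-2 = -7; c[4] = 2×1 = 2. Result coefficients: [2, -7, 10, -7, 2] → 2t^4 - 7t^3 + 10t^2 - 7t + 2

2t^4 - 7t^3 + 10t^2 - 7t + 2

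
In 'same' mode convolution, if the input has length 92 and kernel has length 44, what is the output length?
'Same' mode returns an output with the same length as the input: 92

92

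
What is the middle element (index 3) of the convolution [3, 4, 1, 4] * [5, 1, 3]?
Use y[k] = Σ_i a[i]·b[k-i] at k=3. y[3] = 4×3 + 1×1 + 4×5 = 33

33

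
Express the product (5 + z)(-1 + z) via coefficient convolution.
Ascending coefficients: a = [5, 1], b = [-1, 1]. c[0] = 5×-1 = -5; c[1] = 5×1 + 1×-1 = 4; c[2] = 1×1 = 1. Result coefficients: [-5, 4, 1] → -5 + 4z + z^2

-5 + 4z + z^2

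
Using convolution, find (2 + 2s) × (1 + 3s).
Ascending coefficients: a = [2, 2], b = [1, 3]. c[0] = 2×1 = 2; c[1] = 2×3 + 2×1 = 8; c[2] = 2×3 = 6. Result coefficients: [2, 8, 6] → 2 + 8s + 6s^2

2 + 8s + 6s^2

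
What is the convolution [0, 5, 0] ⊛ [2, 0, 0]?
y[0] = 0×2 = 0; y[1] = 0×0 + 5×2 = 10; y[2] = 0×0 + 5×0 + 0×2 = 0; y[3] = 5×0 + 0×0 = 0; y[4] = 0×0 = 0

[0, 10, 0, 0, 0]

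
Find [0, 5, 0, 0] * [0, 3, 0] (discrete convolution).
y[0] = 0×0 = 0; y[1] = 0×3 + 5×0 = 0; y[2] = 0×0 + 5×3 + 0×0 = 15; y[3] = 5×0 + 0×3 + 0×0 = 0; y[4] = 0×0 + 0×3 = 0; y[5] = 0×0 = 0

[0, 0, 15, 0, 0, 0]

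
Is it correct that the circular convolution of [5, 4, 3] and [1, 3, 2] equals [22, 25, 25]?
Recompute circular convolution of [5, 4, 3] and [1, 3, 2]: y[0] = 5×1 + 4×2 + 3×3 = 22; y[1] = 5×3 + 4×1 + 3×2 = 25; y[2] = 5×2 + 4×3 + 3×1 = 25 → [22, 25, 25]. Given [22, 25, 25] matches, so answer: Yes

Yes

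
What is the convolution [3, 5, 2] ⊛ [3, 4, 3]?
y[0] = 3×3 = 9; y[1] = 3×4 + 5×3 = 27; y[2] = 3×3 + 5×4 + 2×3 = 35; y[3] = 5×3 + 2×4 = 23; y[4] = 2×3 = 6

[9, 27, 35, 23, 6]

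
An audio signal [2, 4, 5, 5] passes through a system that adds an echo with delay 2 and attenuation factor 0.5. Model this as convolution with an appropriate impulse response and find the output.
Direct-path + delayed-attenuated-path model → impulse response h = [1, 0, 0.5] (1 at lag 0, 0.5 at lag 2). Output y[n] = x[n] + 0.5·x[n - 2] (with x[n] = 0 outside 0..3): y[0] = 2 + 0.5×0 = 2; y[1] = 4 + 0.5×0 = 4; y[2] = 5 + 0.5×2 = 6.0; y[3] = 5 + 0.5×4 = 7.0; y[4] = 0 + 0.5×5 = 2.5; y[5] = 0 + 0.5×5 = 2.5. So y = [2, 4, 6.0, 7.0, 2.5, 2.5]

[2, 4, 6.0, 7.0, 2.5, 2.5]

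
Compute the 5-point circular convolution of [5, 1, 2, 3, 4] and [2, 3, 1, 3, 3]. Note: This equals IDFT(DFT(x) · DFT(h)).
Either evaluate y[k] = Σ_j x[j]·h[(k-j) mod 5] directly, or use IDFT(DFT(x) · DFT(h)). y[0] = 5×2 + 1×3 + 2×3 + 3×1 + 4×3 = 34; y[1] = 5×3 + 1×2 + 2×3 + 3×3 + 4×1 = 36; y[2] = 5×1 + 1×3 + 2×2 + 3×3 + 4×3 = 33; y[3] = 5×3 + 1×1 + 2×3 + 3×2 + 4×3 = 40; y[4] = 5×3 + 1×3 + 2×1 + 3×3 + 4×2 = 37. Result: [34, 36, 33, 40, 37]

[34, 36, 33, 40, 37]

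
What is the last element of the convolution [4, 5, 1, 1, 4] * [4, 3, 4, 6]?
Use y[k] = Σ_i a[i]·b[k-i] at k=7. y[7] = 4×6 = 24

24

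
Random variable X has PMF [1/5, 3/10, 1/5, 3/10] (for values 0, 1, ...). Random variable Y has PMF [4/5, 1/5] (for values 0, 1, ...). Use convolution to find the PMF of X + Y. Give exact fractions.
P(X+Y=k) = Σ_i P(X=i)·P(Y=k-i) — a convolution of [1/5, 3/10, 1/5, 3/10] and [4/5, 1/5]. P(X+Y=0) = (1/5)×(4/5) = 4/25; P(X+Y=1) = (1/5)×(1/5) + (3/10)×(4/5) = 1/25 + 6/25 = 7/25; P(X+Y=2) = (3/10)×(1/5) + (1/5)×(4/5) = 3/50 + 4/25 = 11/50; P(X+Y=3) = (1/5)×(1/5) + (3/10)×(4/5) = 1/25 + 6/25 = 7/25; P(X+Y=4) = (3/10)×(1/5) = 3/50. PMF: [4/25, 7/25, 11/50, 7/25, 3/50] (sums to 1 ✓)

[4/25, 7/25, 11/50, 7/25, 3/50]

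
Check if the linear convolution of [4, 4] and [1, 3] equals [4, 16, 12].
Recompute linear convolution of [4, 4] and [1, 3]: y[0] = 4×1 = 4; y[1] = 4×3 + 4×1 = 16; y[2] = 4×3 = 12 → [4, 16, 12]. Given [4, 16, 12] matches, so answer: Yes

Yes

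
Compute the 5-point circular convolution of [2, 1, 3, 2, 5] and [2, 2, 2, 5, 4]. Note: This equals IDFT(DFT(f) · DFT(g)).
Either evaluate y[k] = Σ_j f[j]·g[(k-j) mod 5] directly, or use IDFT(DFT(f) · DFT(g)). y[0] = 2×2 + 1×4 + 3×5 + 2×2 + 5×2 = 37; y[1] = 2×2 + 1×2 + 3×4 + 2×5 + 5×2 = 38; y[2] = 2×2 + 1×2 + 3×2 + 2×4 + 5×5 = 45; y[3] = 2×5 + 1×2 + 3×2 + 2×2 + 5×4 = 42; y[4] = 2×4 + 1×5 + 3×2 + 2×2 + 5×2 = 33. Result: [37, 38, 45, 42, 33]

[37, 38, 45, 42, 33]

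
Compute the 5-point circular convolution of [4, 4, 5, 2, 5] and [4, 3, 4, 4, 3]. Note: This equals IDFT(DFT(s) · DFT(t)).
Either evaluate y[k] = Σ_j s[j]·t[(k-j) mod 5] directly, or use IDFT(DFT(s) · DFT(t)). y[0] = 4×4 + 4×3 + 5×4 + 2×4 + 5×3 = 71; y[1] = 4×3 + 4×4 + 5×3 + 2×4 + 5×4 = 71; y[2] = 4×4 + 4×3 + 5×4 + 2×3 + 5×4 = 74; y[3] = 4×4 + 4×4 + 5×3 + 2×4 + 5×3 = 70; y[4] = 4×3 + 4×4 + 5×4 + 2×3 + 5×4 = 74. Result: [71, 71, 74, 70, 74]

[71, 71, 74, 70, 74]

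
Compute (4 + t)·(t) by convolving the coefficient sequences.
Ascending coefficients: a = [4, 1], b = [0, 1]. c[0] = 4×0 = 0; c[1] = 4×1 + 1×0 = 4; c[2] = 1×1 = 1. Result coefficients: [0, 4, 1] → 4t + t^2

4t + t^2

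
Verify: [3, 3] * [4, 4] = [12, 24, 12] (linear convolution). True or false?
Recompute linear convolution of [3, 3] and [4, 4]: y[0] = 3×4 = 12; y[1] = 3×4 + 3×4 = 24; y[2] = 3×4 = 12 → [12, 24, 12]. Given [12, 24, 12] matches, so answer: Yes

Yes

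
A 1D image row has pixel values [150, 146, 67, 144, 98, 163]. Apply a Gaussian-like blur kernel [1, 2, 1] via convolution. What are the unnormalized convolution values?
Convolve image row [150, 146, 67, 144, 98, 163] with kernel [1, 2, 1]: y[0] = 150×1 = 150; y[1] = 150×2 + 146×1 = 446; y[2] = 150×1 + 146×2 + 67×1 = 509; y[3] = 146×1 + 67×2 + 144×1 = 424; y[4] = 67×1 + 144×2 + 98×1 = 453; y[5] = 144×1 + 98×2 + 163×1 = 503; y[6] = 98×1 + 163×2 = 424; y[7] = 163×1 = 163 → [150, 446, 509, 424, 453, 503, 424, 163]. Normalization factor = sum(kernel) = 4.

[150, 446, 509, 424, 453, 503, 424, 163]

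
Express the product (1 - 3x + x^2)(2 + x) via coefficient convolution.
Ascending coefficients: a = [1, -3, 1], b = [2, 1]. c[0] = 1×2 = 2; c[1] = 1×1 + -3×2 = -5; c[2] = -3×1 + 1×2 = -1; c[3] = 1×1 = 1. Result coefficients: [2, -5, -1, 1] → 2 - 5x - x^2 + x^3

2 - 5x - x^2 + x^3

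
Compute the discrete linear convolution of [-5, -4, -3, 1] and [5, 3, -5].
y[0] = -5×5 = -25; y[1] = -5×3 + -4×5 = -35; y[2] = -5×-5 + -4×3 + -3×5 = -2; y[3] = -4×-5 + -3×3 + 1×5 = 16; y[4] = -3×-5 + 1×3 = 18; y[5] = 1×-5 = -5

[-25, -35, -2, 16, 18, -5]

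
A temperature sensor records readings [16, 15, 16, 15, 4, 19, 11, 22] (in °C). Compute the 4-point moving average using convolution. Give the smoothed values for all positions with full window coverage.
4-point moving average kernel = [1, 1, 1, 1]. Apply in 'valid' mode (full window coverage): avg[0] = (16 + 15 + 16 + 15) / 4 = 15.5; avg[1] = (15 + 16 + 15 + 4) / 4 = 12.5; avg[2] = (16 + 15 + 4 + 19) / 4 = 13.5; avg[3] = (15 + 4 + 19 + 11) / 4 = 12.25; avg[4] = (4 + 19 + 11 + 22) / 4 = 14.0. Smoothed values: [15.5, 12.5, 13.5, 12.25, 14.0]

[15.5, 12.5, 13.5, 12.25, 14.0]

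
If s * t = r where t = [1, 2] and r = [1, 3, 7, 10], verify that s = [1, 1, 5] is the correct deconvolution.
Forward-compute [1, 1, 5] * [1, 2]: r[0] = 1×1 = 1; r[1] = 1×2 + 1×1 = 3; r[2] = 1×2 + 5×1 = 7; r[3] = 5×2 = 10 → [1, 3, 7, 10]. Matches given r = [1, 3, 7, 10], so verified.

Verified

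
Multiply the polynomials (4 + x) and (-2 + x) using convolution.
Ascending coefficients: a = [4, 1], b = [-2, 1]. c[0] = 4×-2 = -8; c[1] = 4×1 + 1×-2 = 2; c[2] = 1×1 = 1. Result coefficients: [-8, 2, 1] → -8 + 2x + x^2

-8 + 2x + x^2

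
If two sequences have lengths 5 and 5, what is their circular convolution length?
Circular convolution (zero-padding the shorter input) has length max(m, n) = max(5, 5) = 5

5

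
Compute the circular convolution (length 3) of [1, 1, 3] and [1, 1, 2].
Use y[k] = Σ_j s[j]·t[(k-j) mod 3]. y[0] = 1×1 + 1×2 + 3×1 = 6; y[1] = 1×1 + 1×1 + 3×2 = 8; y[2] = 1×2 + 1×1 + 3×1 = 6. Result: [6, 8, 6]

[6, 8, 6]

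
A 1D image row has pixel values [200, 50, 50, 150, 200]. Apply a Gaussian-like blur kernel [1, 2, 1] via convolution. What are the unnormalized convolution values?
Convolve image row [200, 50, 50, 150, 200] with kernel [1, 2, 1]: y[0] = 200×1 = 200; y[1] = 200×2 + 50×1 = 450; y[2] = 200×1 + 50×2 + 50×1 = 350; y[3] = 50×1 + 50×2 + 150×1 = 300; y[4] = 50×1 + 150×2 + 200×1 = 550; y[5] = 150×1 + 200×2 = 550; y[6] = 200×1 = 200 → [200, 450, 350, 300, 550, 550, 200]. Normalization factor = sum(kernel) = 4.

[200, 450, 350, 300, 550, 550, 200]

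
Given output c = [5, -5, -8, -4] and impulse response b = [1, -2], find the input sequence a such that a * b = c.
Deconvolve c=[5, -5, -8, -4] by b=[1, -2]. Since b[0]=1, solve forward: a[0] = c[0] / 1 = 5; a[1] = (c[1] - 5×-2) / 1 = 5; a[2] = (c[2] - 5×-2) / 1 = 2. So a = [5, 5, 2]. Check by forward convolution: c[0] = 5×1 = 5; c[1] = 5×-2 + 5×1 = -5; c[2] = 5×-2 + 2×1 = -8; c[3] = 2×-2 = -4

[5, 5, 2]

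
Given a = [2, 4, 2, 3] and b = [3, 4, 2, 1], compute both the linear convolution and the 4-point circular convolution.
Linear: y_lin[0] = 2×3 = 6; y_lin[1] = 2×4 + 4×3 = 20; y_lin[2] = 2×2 + 4×4 + 2×3 = 26; y_lin[3] = 2×1 + 4×2 + 2×4 + 3×3 = 27; y_lin[4] = 4×1 + 2×2 + 3×4 = 20; y_lin[5] = 2×1 + 3×2 = 8; y_lin[6] = 3×1 = 3 → [6, 20, 26, 27, 20, 8, 3]. Circular (length 4): y[0] = 2×3 + 4×1 + 2×2 + 3×4 = 26; y[1] = 2×4 + 4×3 + 2×1 + 3×2 = 28; y[2] = 2×2 + 4×4 + 2×3 + 3×1 = 29; y[3] = 2×1 + 4×2 + 2×4 + 3×3 = 27 → [26, 28, 29, 27]

Linear: [6, 20, 26, 27, 20, 8, 3], Circular: [26, 28, 29, 27]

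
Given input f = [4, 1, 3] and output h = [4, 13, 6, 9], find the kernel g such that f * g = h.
Output length 4 = len(f) + len(g) - 1 ⇒ len(g) = 2. Solve g forward using g[k] = (h[k] - Σ_{i≥1} f[i]·g[k-i]) / f[0]: g[0] = h[0] / f[0] = 4 / 4 = 1; g[1] = (h[1] - 1×1) / f[0] = (13 - 1×1) / 4 = 3. So g = [1, 3]. Forward-check [4, 1, 3] * [1, 3]: h[0] = 4×1 = 4; h[1] = 4×3 + 1×1 = 13; h[2] = 1×3 + 3×1 = 6; h[3] = 3×3 = 9 → [4, 13, 6, 9] ✓

[1, 3]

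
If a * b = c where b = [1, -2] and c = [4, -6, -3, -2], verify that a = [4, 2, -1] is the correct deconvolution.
Forward-compute [4, 2, -1] * [1, -2]: c[0] = 4×1 = 4; c[1] = 4×-2 + 2×1 = -6; c[2] = 2×-2 + -1×1 = -5; c[3] = -1×-2 = 2 → [4, -6, -5, 2]. Does not match given c = [4, -6, -3, -2].

Not verified. [4, 2, -1] * [1, -2] = [4, -6, -5, 2], which differs from [4, -6, -3, -2] at index 2.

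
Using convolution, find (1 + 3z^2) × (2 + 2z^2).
Ascending coefficients: a = [1, 0, 3], b = [2, 0, 2]. c[0] = 1×2 = 2; c[1] = 1×0 + 0×2 = 0; c[2] = 1×2 + 0×0 + 3×2 = 8; c[3] = 0×2 + 3×0 = 0; c[4] = 3×2 = 6. Result coefficients: [2, 0, 8, 0, 6] → 2 + 8z^2 + 6z^4

2 + 8z^2 + 6z^4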